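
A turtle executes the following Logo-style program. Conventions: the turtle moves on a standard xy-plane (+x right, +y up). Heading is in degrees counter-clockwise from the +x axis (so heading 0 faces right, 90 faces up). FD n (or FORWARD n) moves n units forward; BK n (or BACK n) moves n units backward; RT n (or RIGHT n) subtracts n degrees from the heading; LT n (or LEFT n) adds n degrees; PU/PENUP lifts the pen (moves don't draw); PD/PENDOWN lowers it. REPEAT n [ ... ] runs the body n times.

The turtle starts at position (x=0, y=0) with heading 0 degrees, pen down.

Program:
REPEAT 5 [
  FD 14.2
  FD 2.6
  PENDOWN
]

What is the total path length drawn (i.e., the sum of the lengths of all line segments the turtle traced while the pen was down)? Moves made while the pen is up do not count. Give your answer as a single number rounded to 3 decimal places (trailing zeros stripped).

Answer: 84

Derivation:
Executing turtle program step by step:
Start: pos=(0,0), heading=0, pen down
REPEAT 5 [
  -- iteration 1/5 --
  FD 14.2: (0,0) -> (14.2,0) [heading=0, draw]
  FD 2.6: (14.2,0) -> (16.8,0) [heading=0, draw]
  PD: pen down
  -- iteration 2/5 --
  FD 14.2: (16.8,0) -> (31,0) [heading=0, draw]
  FD 2.6: (31,0) -> (33.6,0) [heading=0, draw]
  PD: pen down
  -- iteration 3/5 --
  FD 14.2: (33.6,0) -> (47.8,0) [heading=0, draw]
  FD 2.6: (47.8,0) -> (50.4,0) [heading=0, draw]
  PD: pen down
  -- iteration 4/5 --
  FD 14.2: (50.4,0) -> (64.6,0) [heading=0, draw]
  FD 2.6: (64.6,0) -> (67.2,0) [heading=0, draw]
  PD: pen down
  -- iteration 5/5 --
  FD 14.2: (67.2,0) -> (81.4,0) [heading=0, draw]
  FD 2.6: (81.4,0) -> (84,0) [heading=0, draw]
  PD: pen down
]
Final: pos=(84,0), heading=0, 10 segment(s) drawn

Segment lengths:
  seg 1: (0,0) -> (14.2,0), length = 14.2
  seg 2: (14.2,0) -> (16.8,0), length = 2.6
  seg 3: (16.8,0) -> (31,0), length = 14.2
  seg 4: (31,0) -> (33.6,0), length = 2.6
  seg 5: (33.6,0) -> (47.8,0), length = 14.2
  seg 6: (47.8,0) -> (50.4,0), length = 2.6
  seg 7: (50.4,0) -> (64.6,0), length = 14.2
  seg 8: (64.6,0) -> (67.2,0), length = 2.6
  seg 9: (67.2,0) -> (81.4,0), length = 14.2
  seg 10: (81.4,0) -> (84,0), length = 2.6
Total = 84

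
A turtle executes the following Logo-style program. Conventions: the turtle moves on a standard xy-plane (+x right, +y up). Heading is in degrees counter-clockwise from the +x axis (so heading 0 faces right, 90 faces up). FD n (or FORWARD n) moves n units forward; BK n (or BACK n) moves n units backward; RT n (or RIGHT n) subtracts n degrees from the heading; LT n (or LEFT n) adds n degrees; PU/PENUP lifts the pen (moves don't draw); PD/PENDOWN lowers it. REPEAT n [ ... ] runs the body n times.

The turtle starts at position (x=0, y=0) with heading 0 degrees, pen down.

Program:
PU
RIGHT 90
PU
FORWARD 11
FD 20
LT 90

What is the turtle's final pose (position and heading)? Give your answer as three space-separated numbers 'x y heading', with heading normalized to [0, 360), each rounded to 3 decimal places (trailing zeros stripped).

Answer: 0 -31 0

Derivation:
Executing turtle program step by step:
Start: pos=(0,0), heading=0, pen down
PU: pen up
RT 90: heading 0 -> 270
PU: pen up
FD 11: (0,0) -> (0,-11) [heading=270, move]
FD 20: (0,-11) -> (0,-31) [heading=270, move]
LT 90: heading 270 -> 0
Final: pos=(0,-31), heading=0, 0 segment(s) drawn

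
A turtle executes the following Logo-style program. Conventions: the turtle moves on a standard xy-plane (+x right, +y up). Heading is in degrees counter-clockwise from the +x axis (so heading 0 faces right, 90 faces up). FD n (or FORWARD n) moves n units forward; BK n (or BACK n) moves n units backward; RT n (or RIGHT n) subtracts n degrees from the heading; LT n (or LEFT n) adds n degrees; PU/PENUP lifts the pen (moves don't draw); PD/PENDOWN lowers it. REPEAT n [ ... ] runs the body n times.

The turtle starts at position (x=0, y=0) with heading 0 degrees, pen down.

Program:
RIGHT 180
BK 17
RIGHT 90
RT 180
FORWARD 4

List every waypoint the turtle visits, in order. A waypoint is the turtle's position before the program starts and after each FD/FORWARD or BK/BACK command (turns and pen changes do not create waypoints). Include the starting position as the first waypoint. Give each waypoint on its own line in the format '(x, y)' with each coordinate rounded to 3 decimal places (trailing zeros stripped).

Executing turtle program step by step:
Start: pos=(0,0), heading=0, pen down
RT 180: heading 0 -> 180
BK 17: (0,0) -> (17,0) [heading=180, draw]
RT 90: heading 180 -> 90
RT 180: heading 90 -> 270
FD 4: (17,0) -> (17,-4) [heading=270, draw]
Final: pos=(17,-4), heading=270, 2 segment(s) drawn
Waypoints (3 total):
(0, 0)
(17, 0)
(17, -4)

Answer: (0, 0)
(17, 0)
(17, -4)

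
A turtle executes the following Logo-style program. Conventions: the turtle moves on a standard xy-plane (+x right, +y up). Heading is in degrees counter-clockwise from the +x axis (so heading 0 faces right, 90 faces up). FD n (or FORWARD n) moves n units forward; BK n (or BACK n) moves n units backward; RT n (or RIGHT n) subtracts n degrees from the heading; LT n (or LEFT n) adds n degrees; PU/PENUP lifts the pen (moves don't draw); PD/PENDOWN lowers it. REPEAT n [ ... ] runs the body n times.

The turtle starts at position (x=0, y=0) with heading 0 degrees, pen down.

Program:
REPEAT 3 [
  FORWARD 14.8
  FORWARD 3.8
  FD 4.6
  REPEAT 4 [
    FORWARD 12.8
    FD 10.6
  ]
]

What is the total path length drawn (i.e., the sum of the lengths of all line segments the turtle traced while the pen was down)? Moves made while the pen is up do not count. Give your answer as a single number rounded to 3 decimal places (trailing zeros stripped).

Executing turtle program step by step:
Start: pos=(0,0), heading=0, pen down
REPEAT 3 [
  -- iteration 1/3 --
  FD 14.8: (0,0) -> (14.8,0) [heading=0, draw]
  FD 3.8: (14.8,0) -> (18.6,0) [heading=0, draw]
  FD 4.6: (18.6,0) -> (23.2,0) [heading=0, draw]
  REPEAT 4 [
    -- iteration 1/4 --
    FD 12.8: (23.2,0) -> (36,0) [heading=0, draw]
    FD 10.6: (36,0) -> (46.6,0) [heading=0, draw]
    -- iteration 2/4 --
    FD 12.8: (46.6,0) -> (59.4,0) [heading=0, draw]
    FD 10.6: (59.4,0) -> (70,0) [heading=0, draw]
    -- iteration 3/4 --
    FD 12.8: (70,0) -> (82.8,0) [heading=0, draw]
    FD 10.6: (82.8,0) -> (93.4,0) [heading=0, draw]
    -- iteration 4/4 --
    FD 12.8: (93.4,0) -> (106.2,0) [heading=0, draw]
    FD 10.6: (106.2,0) -> (116.8,0) [heading=0, draw]
  ]
  -- iteration 2/3 --
  FD 14.8: (116.8,0) -> (131.6,0) [heading=0, draw]
  FD 3.8: (131.6,0) -> (135.4,0) [heading=0, draw]
  FD 4.6: (135.4,0) -> (140,0) [heading=0, draw]
  REPEAT 4 [
    -- iteration 1/4 --
    FD 12.8: (140,0) -> (152.8,0) [heading=0, draw]
    FD 10.6: (152.8,0) -> (163.4,0) [heading=0, draw]
    -- iteration 2/4 --
    FD 12.8: (163.4,0) -> (176.2,0) [heading=0, draw]
    FD 10.6: (176.2,0) -> (186.8,0) [heading=0, draw]
    -- iteration 3/4 --
    FD 12.8: (186.8,0) -> (199.6,0) [heading=0, draw]
    FD 10.6: (199.6,0) -> (210.2,0) [heading=0, draw]
    -- iteration 4/4 --
    FD 12.8: (210.2,0) -> (223,0) [heading=0, draw]
    FD 10.6: (223,0) -> (233.6,0) [heading=0, draw]
  ]
  -- iteration 3/3 --
  FD 14.8: (233.6,0) -> (248.4,0) [heading=0, draw]
  FD 3.8: (248.4,0) -> (252.2,0) [heading=0, draw]
  FD 4.6: (252.2,0) -> (256.8,0) [heading=0, draw]
  REPEAT 4 [
    -- iteration 1/4 --
    FD 12.8: (256.8,0) -> (269.6,0) [heading=0, draw]
    FD 10.6: (269.6,0) -> (280.2,0) [heading=0, draw]
    -- iteration 2/4 --
    FD 12.8: (280.2,0) -> (293,0) [heading=0, draw]
    FD 10.6: (293,0) -> (303.6,0) [heading=0, draw]
    -- iteration 3/4 --
    FD 12.8: (303.6,0) -> (316.4,0) [heading=0, draw]
    FD 10.6: (316.4,0) -> (327,0) [heading=0, draw]
    -- iteration 4/4 --
    FD 12.8: (327,0) -> (339.8,0) [heading=0, draw]
    FD 10.6: (339.8,0) -> (350.4,0) [heading=0, draw]
  ]
]
Final: pos=(350.4,0), heading=0, 33 segment(s) drawn

Segment lengths:
  seg 1: (0,0) -> (14.8,0), length = 14.8
  seg 2: (14.8,0) -> (18.6,0), length = 3.8
  seg 3: (18.6,0) -> (23.2,0), length = 4.6
  seg 4: (23.2,0) -> (36,0), length = 12.8
  seg 5: (36,0) -> (46.6,0), length = 10.6
  seg 6: (46.6,0) -> (59.4,0), length = 12.8
  seg 7: (59.4,0) -> (70,0), length = 10.6
  seg 8: (70,0) -> (82.8,0), length = 12.8
  seg 9: (82.8,0) -> (93.4,0), length = 10.6
  seg 10: (93.4,0) -> (106.2,0), length = 12.8
  seg 11: (106.2,0) -> (116.8,0), length = 10.6
  seg 12: (116.8,0) -> (131.6,0), length = 14.8
  seg 13: (131.6,0) -> (135.4,0), length = 3.8
  seg 14: (135.4,0) -> (140,0), length = 4.6
  seg 15: (140,0) -> (152.8,0), length = 12.8
  seg 16: (152.8,0) -> (163.4,0), length = 10.6
  seg 17: (163.4,0) -> (176.2,0), length = 12.8
  seg 18: (176.2,0) -> (186.8,0), length = 10.6
  seg 19: (186.8,0) -> (199.6,0), length = 12.8
  seg 20: (199.6,0) -> (210.2,0), length = 10.6
  seg 21: (210.2,0) -> (223,0), length = 12.8
  seg 22: (223,0) -> (233.6,0), length = 10.6
  seg 23: (233.6,0) -> (248.4,0), length = 14.8
  seg 24: (248.4,0) -> (252.2,0), length = 3.8
  seg 25: (252.2,0) -> (256.8,0), length = 4.6
  seg 26: (256.8,0) -> (269.6,0), length = 12.8
  seg 27: (269.6,0) -> (280.2,0), length = 10.6
  seg 28: (280.2,0) -> (293,0), length = 12.8
  seg 29: (293,0) -> (303.6,0), length = 10.6
  seg 30: (303.6,0) -> (316.4,0), length = 12.8
  seg 31: (316.4,0) -> (327,0), length = 10.6
  seg 32: (327,0) -> (339.8,0), length = 12.8
  seg 33: (339.8,0) -> (350.4,0), length = 10.6
Total = 350.4

Answer: 350.4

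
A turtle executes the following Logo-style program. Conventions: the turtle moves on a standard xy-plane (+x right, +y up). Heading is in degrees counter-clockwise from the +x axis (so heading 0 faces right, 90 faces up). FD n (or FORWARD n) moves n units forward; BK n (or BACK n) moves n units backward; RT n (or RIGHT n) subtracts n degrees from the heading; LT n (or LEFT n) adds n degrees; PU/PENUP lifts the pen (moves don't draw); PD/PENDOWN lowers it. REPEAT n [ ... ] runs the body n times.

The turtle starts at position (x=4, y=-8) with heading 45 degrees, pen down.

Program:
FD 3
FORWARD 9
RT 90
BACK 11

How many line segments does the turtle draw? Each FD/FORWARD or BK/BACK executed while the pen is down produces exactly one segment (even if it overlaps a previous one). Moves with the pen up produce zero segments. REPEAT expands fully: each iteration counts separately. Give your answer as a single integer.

Executing turtle program step by step:
Start: pos=(4,-8), heading=45, pen down
FD 3: (4,-8) -> (6.121,-5.879) [heading=45, draw]
FD 9: (6.121,-5.879) -> (12.485,0.485) [heading=45, draw]
RT 90: heading 45 -> 315
BK 11: (12.485,0.485) -> (4.707,8.263) [heading=315, draw]
Final: pos=(4.707,8.263), heading=315, 3 segment(s) drawn
Segments drawn: 3

Answer: 3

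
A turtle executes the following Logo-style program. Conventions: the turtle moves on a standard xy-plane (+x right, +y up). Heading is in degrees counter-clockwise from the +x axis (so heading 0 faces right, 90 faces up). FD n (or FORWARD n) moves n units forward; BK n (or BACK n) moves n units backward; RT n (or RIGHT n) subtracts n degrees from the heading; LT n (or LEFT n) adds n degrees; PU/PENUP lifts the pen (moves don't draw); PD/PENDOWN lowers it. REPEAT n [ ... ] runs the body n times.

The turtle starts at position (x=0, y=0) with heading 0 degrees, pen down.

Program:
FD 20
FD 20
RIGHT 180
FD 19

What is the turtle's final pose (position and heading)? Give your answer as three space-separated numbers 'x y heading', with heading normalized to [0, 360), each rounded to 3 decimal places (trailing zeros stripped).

Answer: 21 0 180

Derivation:
Executing turtle program step by step:
Start: pos=(0,0), heading=0, pen down
FD 20: (0,0) -> (20,0) [heading=0, draw]
FD 20: (20,0) -> (40,0) [heading=0, draw]
RT 180: heading 0 -> 180
FD 19: (40,0) -> (21,0) [heading=180, draw]
Final: pos=(21,0), heading=180, 3 segment(s) drawn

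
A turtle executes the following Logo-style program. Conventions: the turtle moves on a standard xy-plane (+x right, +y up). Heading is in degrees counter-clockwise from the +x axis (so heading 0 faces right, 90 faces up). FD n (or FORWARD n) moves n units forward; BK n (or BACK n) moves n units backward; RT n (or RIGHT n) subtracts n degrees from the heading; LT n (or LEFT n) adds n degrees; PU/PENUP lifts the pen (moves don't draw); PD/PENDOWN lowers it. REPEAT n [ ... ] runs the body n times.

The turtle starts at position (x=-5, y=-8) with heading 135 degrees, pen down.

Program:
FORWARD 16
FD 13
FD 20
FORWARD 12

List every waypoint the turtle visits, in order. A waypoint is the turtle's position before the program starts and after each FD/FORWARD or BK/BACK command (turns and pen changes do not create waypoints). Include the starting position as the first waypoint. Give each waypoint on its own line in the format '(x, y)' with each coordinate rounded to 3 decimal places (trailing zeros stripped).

Answer: (-5, -8)
(-16.314, 3.314)
(-25.506, 12.506)
(-39.648, 26.648)
(-48.134, 35.134)

Derivation:
Executing turtle program step by step:
Start: pos=(-5,-8), heading=135, pen down
FD 16: (-5,-8) -> (-16.314,3.314) [heading=135, draw]
FD 13: (-16.314,3.314) -> (-25.506,12.506) [heading=135, draw]
FD 20: (-25.506,12.506) -> (-39.648,26.648) [heading=135, draw]
FD 12: (-39.648,26.648) -> (-48.134,35.134) [heading=135, draw]
Final: pos=(-48.134,35.134), heading=135, 4 segment(s) drawn
Waypoints (5 total):
(-5, -8)
(-16.314, 3.314)
(-25.506, 12.506)
(-39.648, 26.648)
(-48.134, 35.134)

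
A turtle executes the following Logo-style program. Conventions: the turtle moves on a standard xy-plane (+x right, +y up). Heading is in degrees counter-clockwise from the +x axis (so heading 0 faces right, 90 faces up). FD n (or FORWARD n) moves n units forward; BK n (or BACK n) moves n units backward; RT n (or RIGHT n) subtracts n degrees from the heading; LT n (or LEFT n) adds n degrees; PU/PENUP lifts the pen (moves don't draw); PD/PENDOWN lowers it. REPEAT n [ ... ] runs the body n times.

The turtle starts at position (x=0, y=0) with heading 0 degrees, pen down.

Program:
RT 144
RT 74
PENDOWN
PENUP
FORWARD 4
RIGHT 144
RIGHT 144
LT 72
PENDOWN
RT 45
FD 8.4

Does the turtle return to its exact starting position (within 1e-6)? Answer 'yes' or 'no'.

Answer: no

Derivation:
Executing turtle program step by step:
Start: pos=(0,0), heading=0, pen down
RT 144: heading 0 -> 216
RT 74: heading 216 -> 142
PD: pen down
PU: pen up
FD 4: (0,0) -> (-3.152,2.463) [heading=142, move]
RT 144: heading 142 -> 358
RT 144: heading 358 -> 214
LT 72: heading 214 -> 286
PD: pen down
RT 45: heading 286 -> 241
FD 8.4: (-3.152,2.463) -> (-7.224,-4.884) [heading=241, draw]
Final: pos=(-7.224,-4.884), heading=241, 1 segment(s) drawn

Start position: (0, 0)
Final position: (-7.224, -4.884)
Distance = 8.721; >= 1e-6 -> NOT closed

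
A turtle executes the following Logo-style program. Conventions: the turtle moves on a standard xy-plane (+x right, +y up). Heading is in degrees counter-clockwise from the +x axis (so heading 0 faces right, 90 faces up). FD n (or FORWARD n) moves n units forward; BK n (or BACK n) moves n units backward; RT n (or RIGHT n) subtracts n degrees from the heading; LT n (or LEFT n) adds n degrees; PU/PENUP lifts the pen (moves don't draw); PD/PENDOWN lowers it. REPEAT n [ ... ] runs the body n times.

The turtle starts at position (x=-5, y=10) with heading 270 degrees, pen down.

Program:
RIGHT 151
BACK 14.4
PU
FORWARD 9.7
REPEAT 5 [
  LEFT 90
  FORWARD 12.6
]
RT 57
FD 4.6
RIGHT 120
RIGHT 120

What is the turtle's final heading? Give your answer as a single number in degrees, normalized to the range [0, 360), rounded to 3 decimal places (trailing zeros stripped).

Executing turtle program step by step:
Start: pos=(-5,10), heading=270, pen down
RT 151: heading 270 -> 119
BK 14.4: (-5,10) -> (1.981,-2.595) [heading=119, draw]
PU: pen up
FD 9.7: (1.981,-2.595) -> (-2.721,5.889) [heading=119, move]
REPEAT 5 [
  -- iteration 1/5 --
  LT 90: heading 119 -> 209
  FD 12.6: (-2.721,5.889) -> (-13.742,-0.219) [heading=209, move]
  -- iteration 2/5 --
  LT 90: heading 209 -> 299
  FD 12.6: (-13.742,-0.219) -> (-7.633,-11.24) [heading=299, move]
  -- iteration 3/5 --
  LT 90: heading 299 -> 29
  FD 12.6: (-7.633,-11.24) -> (3.387,-5.131) [heading=29, move]
  -- iteration 4/5 --
  LT 90: heading 29 -> 119
  FD 12.6: (3.387,-5.131) -> (-2.721,5.889) [heading=119, move]
  -- iteration 5/5 --
  LT 90: heading 119 -> 209
  FD 12.6: (-2.721,5.889) -> (-13.742,-0.219) [heading=209, move]
]
RT 57: heading 209 -> 152
FD 4.6: (-13.742,-0.219) -> (-17.803,1.94) [heading=152, move]
RT 120: heading 152 -> 32
RT 120: heading 32 -> 272
Final: pos=(-17.803,1.94), heading=272, 1 segment(s) drawn

Answer: 272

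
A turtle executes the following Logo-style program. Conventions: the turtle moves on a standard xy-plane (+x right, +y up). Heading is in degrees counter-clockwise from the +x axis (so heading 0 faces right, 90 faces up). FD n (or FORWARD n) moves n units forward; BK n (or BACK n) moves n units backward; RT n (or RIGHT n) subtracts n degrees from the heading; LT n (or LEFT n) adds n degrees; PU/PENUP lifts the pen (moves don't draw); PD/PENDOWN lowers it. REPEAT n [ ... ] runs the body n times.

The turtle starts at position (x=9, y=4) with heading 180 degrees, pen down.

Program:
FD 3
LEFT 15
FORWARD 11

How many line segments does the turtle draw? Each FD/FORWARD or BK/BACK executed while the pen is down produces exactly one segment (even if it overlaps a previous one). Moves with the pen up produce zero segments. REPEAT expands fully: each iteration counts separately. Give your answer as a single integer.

Answer: 2

Derivation:
Executing turtle program step by step:
Start: pos=(9,4), heading=180, pen down
FD 3: (9,4) -> (6,4) [heading=180, draw]
LT 15: heading 180 -> 195
FD 11: (6,4) -> (-4.625,1.153) [heading=195, draw]
Final: pos=(-4.625,1.153), heading=195, 2 segment(s) drawn
Segments drawn: 2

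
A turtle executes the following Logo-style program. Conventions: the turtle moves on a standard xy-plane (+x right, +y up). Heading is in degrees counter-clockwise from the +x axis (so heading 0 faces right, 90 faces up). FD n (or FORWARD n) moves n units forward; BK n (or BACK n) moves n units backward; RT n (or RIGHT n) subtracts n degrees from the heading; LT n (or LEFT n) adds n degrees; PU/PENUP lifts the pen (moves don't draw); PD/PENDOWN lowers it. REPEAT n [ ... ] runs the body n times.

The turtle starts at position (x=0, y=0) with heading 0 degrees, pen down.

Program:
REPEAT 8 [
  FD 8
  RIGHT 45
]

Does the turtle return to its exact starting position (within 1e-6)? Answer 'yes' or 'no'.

Answer: yes

Derivation:
Executing turtle program step by step:
Start: pos=(0,0), heading=0, pen down
REPEAT 8 [
  -- iteration 1/8 --
  FD 8: (0,0) -> (8,0) [heading=0, draw]
  RT 45: heading 0 -> 315
  -- iteration 2/8 --
  FD 8: (8,0) -> (13.657,-5.657) [heading=315, draw]
  RT 45: heading 315 -> 270
  -- iteration 3/8 --
  FD 8: (13.657,-5.657) -> (13.657,-13.657) [heading=270, draw]
  RT 45: heading 270 -> 225
  -- iteration 4/8 --
  FD 8: (13.657,-13.657) -> (8,-19.314) [heading=225, draw]
  RT 45: heading 225 -> 180
  -- iteration 5/8 --
  FD 8: (8,-19.314) -> (0,-19.314) [heading=180, draw]
  RT 45: heading 180 -> 135
  -- iteration 6/8 --
  FD 8: (0,-19.314) -> (-5.657,-13.657) [heading=135, draw]
  RT 45: heading 135 -> 90
  -- iteration 7/8 --
  FD 8: (-5.657,-13.657) -> (-5.657,-5.657) [heading=90, draw]
  RT 45: heading 90 -> 45
  -- iteration 8/8 --
  FD 8: (-5.657,-5.657) -> (0,0) [heading=45, draw]
  RT 45: heading 45 -> 0
]
Final: pos=(0,0), heading=0, 8 segment(s) drawn

Start position: (0, 0)
Final position: (0, 0)
Distance = 0; < 1e-6 -> CLOSED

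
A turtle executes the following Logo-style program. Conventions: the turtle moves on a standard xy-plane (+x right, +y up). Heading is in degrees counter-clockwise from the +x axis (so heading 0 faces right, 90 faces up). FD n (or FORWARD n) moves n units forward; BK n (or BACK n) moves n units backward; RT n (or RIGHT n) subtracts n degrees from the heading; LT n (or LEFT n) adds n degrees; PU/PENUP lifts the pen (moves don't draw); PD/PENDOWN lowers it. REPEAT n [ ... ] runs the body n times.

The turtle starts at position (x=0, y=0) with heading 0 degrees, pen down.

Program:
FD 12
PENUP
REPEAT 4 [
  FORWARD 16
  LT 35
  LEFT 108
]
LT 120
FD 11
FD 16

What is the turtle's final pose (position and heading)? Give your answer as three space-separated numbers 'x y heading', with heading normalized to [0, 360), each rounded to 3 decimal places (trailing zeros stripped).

Executing turtle program step by step:
Start: pos=(0,0), heading=0, pen down
FD 12: (0,0) -> (12,0) [heading=0, draw]
PU: pen up
REPEAT 4 [
  -- iteration 1/4 --
  FD 16: (12,0) -> (28,0) [heading=0, move]
  LT 35: heading 0 -> 35
  LT 108: heading 35 -> 143
  -- iteration 2/4 --
  FD 16: (28,0) -> (15.222,9.629) [heading=143, move]
  LT 35: heading 143 -> 178
  LT 108: heading 178 -> 286
  -- iteration 3/4 --
  FD 16: (15.222,9.629) -> (19.632,-5.751) [heading=286, move]
  LT 35: heading 286 -> 321
  LT 108: heading 321 -> 69
  -- iteration 4/4 --
  FD 16: (19.632,-5.751) -> (25.366,9.186) [heading=69, move]
  LT 35: heading 69 -> 104
  LT 108: heading 104 -> 212
]
LT 120: heading 212 -> 332
FD 11: (25.366,9.186) -> (35.078,4.022) [heading=332, move]
FD 16: (35.078,4.022) -> (49.206,-3.49) [heading=332, move]
Final: pos=(49.206,-3.49), heading=332, 1 segment(s) drawn

Answer: 49.206 -3.49 332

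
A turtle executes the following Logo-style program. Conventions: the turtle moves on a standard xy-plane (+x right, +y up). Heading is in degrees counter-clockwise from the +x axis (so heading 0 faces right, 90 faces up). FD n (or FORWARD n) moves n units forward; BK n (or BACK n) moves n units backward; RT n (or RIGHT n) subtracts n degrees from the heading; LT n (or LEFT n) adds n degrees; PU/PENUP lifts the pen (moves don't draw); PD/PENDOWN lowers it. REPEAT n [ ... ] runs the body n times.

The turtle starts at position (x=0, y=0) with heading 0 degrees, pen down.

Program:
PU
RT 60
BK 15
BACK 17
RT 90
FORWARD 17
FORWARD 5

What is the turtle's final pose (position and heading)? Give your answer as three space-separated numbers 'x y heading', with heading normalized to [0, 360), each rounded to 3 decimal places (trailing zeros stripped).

Executing turtle program step by step:
Start: pos=(0,0), heading=0, pen down
PU: pen up
RT 60: heading 0 -> 300
BK 15: (0,0) -> (-7.5,12.99) [heading=300, move]
BK 17: (-7.5,12.99) -> (-16,27.713) [heading=300, move]
RT 90: heading 300 -> 210
FD 17: (-16,27.713) -> (-30.722,19.213) [heading=210, move]
FD 5: (-30.722,19.213) -> (-35.053,16.713) [heading=210, move]
Final: pos=(-35.053,16.713), heading=210, 0 segment(s) drawn

Answer: -35.053 16.713 210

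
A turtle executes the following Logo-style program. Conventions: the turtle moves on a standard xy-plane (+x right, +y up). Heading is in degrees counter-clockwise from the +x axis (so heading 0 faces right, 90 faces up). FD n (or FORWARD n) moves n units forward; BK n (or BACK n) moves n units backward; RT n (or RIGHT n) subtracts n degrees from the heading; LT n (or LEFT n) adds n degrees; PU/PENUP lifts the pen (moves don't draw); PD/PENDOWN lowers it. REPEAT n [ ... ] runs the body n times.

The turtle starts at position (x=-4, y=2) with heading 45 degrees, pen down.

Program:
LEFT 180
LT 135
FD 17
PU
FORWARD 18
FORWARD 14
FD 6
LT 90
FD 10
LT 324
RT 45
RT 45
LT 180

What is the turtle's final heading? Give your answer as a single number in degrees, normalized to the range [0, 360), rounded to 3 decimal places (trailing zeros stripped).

Answer: 144

Derivation:
Executing turtle program step by step:
Start: pos=(-4,2), heading=45, pen down
LT 180: heading 45 -> 225
LT 135: heading 225 -> 0
FD 17: (-4,2) -> (13,2) [heading=0, draw]
PU: pen up
FD 18: (13,2) -> (31,2) [heading=0, move]
FD 14: (31,2) -> (45,2) [heading=0, move]
FD 6: (45,2) -> (51,2) [heading=0, move]
LT 90: heading 0 -> 90
FD 10: (51,2) -> (51,12) [heading=90, move]
LT 324: heading 90 -> 54
RT 45: heading 54 -> 9
RT 45: heading 9 -> 324
LT 180: heading 324 -> 144
Final: pos=(51,12), heading=144, 1 segment(s) drawn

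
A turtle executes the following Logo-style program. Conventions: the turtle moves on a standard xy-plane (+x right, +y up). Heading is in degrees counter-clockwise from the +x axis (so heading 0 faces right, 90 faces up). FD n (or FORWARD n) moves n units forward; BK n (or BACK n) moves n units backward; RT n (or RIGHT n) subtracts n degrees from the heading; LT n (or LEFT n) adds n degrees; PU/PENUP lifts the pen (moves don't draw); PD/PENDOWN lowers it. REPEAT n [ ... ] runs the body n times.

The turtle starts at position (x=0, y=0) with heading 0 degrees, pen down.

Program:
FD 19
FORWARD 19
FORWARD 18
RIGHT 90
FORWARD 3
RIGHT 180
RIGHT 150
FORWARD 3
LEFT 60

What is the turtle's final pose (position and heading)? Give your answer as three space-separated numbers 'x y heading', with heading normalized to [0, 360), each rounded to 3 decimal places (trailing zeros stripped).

Answer: 57.5 -5.598 0

Derivation:
Executing turtle program step by step:
Start: pos=(0,0), heading=0, pen down
FD 19: (0,0) -> (19,0) [heading=0, draw]
FD 19: (19,0) -> (38,0) [heading=0, draw]
FD 18: (38,0) -> (56,0) [heading=0, draw]
RT 90: heading 0 -> 270
FD 3: (56,0) -> (56,-3) [heading=270, draw]
RT 180: heading 270 -> 90
RT 150: heading 90 -> 300
FD 3: (56,-3) -> (57.5,-5.598) [heading=300, draw]
LT 60: heading 300 -> 0
Final: pos=(57.5,-5.598), heading=0, 5 segment(s) drawn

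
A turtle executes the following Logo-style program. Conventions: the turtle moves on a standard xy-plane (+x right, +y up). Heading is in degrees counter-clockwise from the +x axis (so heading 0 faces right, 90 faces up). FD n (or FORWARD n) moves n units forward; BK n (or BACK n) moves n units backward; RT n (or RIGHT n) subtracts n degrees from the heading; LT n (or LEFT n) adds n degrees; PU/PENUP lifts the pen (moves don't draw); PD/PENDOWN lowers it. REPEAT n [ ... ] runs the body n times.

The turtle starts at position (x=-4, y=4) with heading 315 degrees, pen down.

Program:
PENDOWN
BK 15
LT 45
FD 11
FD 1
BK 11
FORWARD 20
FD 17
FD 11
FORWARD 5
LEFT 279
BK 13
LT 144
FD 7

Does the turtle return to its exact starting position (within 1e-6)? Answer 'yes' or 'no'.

Executing turtle program step by step:
Start: pos=(-4,4), heading=315, pen down
PD: pen down
BK 15: (-4,4) -> (-14.607,14.607) [heading=315, draw]
LT 45: heading 315 -> 0
FD 11: (-14.607,14.607) -> (-3.607,14.607) [heading=0, draw]
FD 1: (-3.607,14.607) -> (-2.607,14.607) [heading=0, draw]
BK 11: (-2.607,14.607) -> (-13.607,14.607) [heading=0, draw]
FD 20: (-13.607,14.607) -> (6.393,14.607) [heading=0, draw]
FD 17: (6.393,14.607) -> (23.393,14.607) [heading=0, draw]
FD 11: (23.393,14.607) -> (34.393,14.607) [heading=0, draw]
FD 5: (34.393,14.607) -> (39.393,14.607) [heading=0, draw]
LT 279: heading 0 -> 279
BK 13: (39.393,14.607) -> (37.36,27.447) [heading=279, draw]
LT 144: heading 279 -> 63
FD 7: (37.36,27.447) -> (40.538,33.684) [heading=63, draw]
Final: pos=(40.538,33.684), heading=63, 10 segment(s) drawn

Start position: (-4, 4)
Final position: (40.538, 33.684)
Distance = 53.523; >= 1e-6 -> NOT closed

Answer: no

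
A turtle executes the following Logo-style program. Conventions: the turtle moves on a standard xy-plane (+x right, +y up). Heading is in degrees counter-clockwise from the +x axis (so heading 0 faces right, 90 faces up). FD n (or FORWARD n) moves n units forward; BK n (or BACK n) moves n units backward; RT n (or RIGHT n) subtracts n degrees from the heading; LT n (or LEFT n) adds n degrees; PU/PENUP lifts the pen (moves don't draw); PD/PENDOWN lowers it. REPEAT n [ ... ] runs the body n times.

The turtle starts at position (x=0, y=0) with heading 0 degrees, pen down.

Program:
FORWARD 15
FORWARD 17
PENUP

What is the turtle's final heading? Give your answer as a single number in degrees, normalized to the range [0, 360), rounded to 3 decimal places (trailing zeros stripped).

Executing turtle program step by step:
Start: pos=(0,0), heading=0, pen down
FD 15: (0,0) -> (15,0) [heading=0, draw]
FD 17: (15,0) -> (32,0) [heading=0, draw]
PU: pen up
Final: pos=(32,0), heading=0, 2 segment(s) drawn

Answer: 0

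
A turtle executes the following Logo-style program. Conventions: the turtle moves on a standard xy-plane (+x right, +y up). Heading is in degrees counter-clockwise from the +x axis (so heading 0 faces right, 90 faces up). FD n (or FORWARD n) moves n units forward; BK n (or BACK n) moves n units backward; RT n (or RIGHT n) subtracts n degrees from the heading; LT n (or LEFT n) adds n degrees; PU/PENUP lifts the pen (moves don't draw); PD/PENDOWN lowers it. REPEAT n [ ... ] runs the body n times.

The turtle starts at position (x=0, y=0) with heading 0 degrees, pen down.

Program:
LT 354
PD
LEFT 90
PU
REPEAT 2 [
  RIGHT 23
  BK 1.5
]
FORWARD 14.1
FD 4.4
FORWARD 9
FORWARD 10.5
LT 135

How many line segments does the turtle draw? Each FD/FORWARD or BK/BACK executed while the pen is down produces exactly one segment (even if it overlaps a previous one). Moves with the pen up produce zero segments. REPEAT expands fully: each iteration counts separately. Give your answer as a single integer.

Executing turtle program step by step:
Start: pos=(0,0), heading=0, pen down
LT 354: heading 0 -> 354
PD: pen down
LT 90: heading 354 -> 84
PU: pen up
REPEAT 2 [
  -- iteration 1/2 --
  RT 23: heading 84 -> 61
  BK 1.5: (0,0) -> (-0.727,-1.312) [heading=61, move]
  -- iteration 2/2 --
  RT 23: heading 61 -> 38
  BK 1.5: (-0.727,-1.312) -> (-1.909,-2.235) [heading=38, move]
]
FD 14.1: (-1.909,-2.235) -> (9.202,6.445) [heading=38, move]
FD 4.4: (9.202,6.445) -> (12.669,9.154) [heading=38, move]
FD 9: (12.669,9.154) -> (19.761,14.695) [heading=38, move]
FD 10.5: (19.761,14.695) -> (28.035,21.16) [heading=38, move]
LT 135: heading 38 -> 173
Final: pos=(28.035,21.16), heading=173, 0 segment(s) drawn
Segments drawn: 0

Answer: 0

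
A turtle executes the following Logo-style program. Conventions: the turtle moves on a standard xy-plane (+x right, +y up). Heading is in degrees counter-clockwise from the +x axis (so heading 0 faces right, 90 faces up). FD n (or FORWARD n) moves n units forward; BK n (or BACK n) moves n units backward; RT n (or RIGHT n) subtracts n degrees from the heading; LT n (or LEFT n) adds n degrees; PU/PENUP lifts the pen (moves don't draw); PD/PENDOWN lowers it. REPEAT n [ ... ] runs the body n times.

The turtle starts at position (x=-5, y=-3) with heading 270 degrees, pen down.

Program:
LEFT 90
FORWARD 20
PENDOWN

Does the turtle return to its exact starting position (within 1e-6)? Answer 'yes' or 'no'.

Executing turtle program step by step:
Start: pos=(-5,-3), heading=270, pen down
LT 90: heading 270 -> 0
FD 20: (-5,-3) -> (15,-3) [heading=0, draw]
PD: pen down
Final: pos=(15,-3), heading=0, 1 segment(s) drawn

Start position: (-5, -3)
Final position: (15, -3)
Distance = 20; >= 1e-6 -> NOT closed

Answer: no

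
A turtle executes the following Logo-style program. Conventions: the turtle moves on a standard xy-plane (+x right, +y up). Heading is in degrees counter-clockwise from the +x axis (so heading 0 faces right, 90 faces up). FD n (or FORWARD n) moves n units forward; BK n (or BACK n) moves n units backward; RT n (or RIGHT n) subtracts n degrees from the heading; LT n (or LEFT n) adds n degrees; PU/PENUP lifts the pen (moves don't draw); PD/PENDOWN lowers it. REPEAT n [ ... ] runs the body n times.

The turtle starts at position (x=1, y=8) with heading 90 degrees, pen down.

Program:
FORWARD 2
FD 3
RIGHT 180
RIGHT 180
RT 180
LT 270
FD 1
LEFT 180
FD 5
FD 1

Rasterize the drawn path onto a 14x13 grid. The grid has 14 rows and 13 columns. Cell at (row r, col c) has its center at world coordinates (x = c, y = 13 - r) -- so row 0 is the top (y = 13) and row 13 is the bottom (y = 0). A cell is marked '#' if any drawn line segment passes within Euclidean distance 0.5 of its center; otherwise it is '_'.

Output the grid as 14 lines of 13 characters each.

Segment 0: (1,8) -> (1,10)
Segment 1: (1,10) -> (1,13)
Segment 2: (1,13) -> (0,13)
Segment 3: (0,13) -> (5,13)
Segment 4: (5,13) -> (6,13)

Answer: #######______
_#___________
_#___________
_#___________
_#___________
_#___________
_____________
_____________
_____________
_____________
_____________
_____________
_____________
_____________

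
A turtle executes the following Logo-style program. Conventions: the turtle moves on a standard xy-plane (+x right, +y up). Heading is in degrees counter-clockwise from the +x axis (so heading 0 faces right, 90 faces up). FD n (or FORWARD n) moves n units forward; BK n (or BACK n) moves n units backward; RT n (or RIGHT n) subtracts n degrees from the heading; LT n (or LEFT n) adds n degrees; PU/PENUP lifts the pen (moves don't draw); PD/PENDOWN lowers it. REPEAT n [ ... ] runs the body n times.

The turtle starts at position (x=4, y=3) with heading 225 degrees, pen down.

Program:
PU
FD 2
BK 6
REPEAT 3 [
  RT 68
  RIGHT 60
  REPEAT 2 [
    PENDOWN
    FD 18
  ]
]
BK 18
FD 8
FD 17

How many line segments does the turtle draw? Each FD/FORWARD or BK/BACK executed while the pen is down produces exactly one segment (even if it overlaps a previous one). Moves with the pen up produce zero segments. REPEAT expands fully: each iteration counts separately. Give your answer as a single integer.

Answer: 9

Derivation:
Executing turtle program step by step:
Start: pos=(4,3), heading=225, pen down
PU: pen up
FD 2: (4,3) -> (2.586,1.586) [heading=225, move]
BK 6: (2.586,1.586) -> (6.828,5.828) [heading=225, move]
REPEAT 3 [
  -- iteration 1/3 --
  RT 68: heading 225 -> 157
  RT 60: heading 157 -> 97
  REPEAT 2 [
    -- iteration 1/2 --
    PD: pen down
    FD 18: (6.828,5.828) -> (4.635,23.694) [heading=97, draw]
    -- iteration 2/2 --
    PD: pen down
    FD 18: (4.635,23.694) -> (2.441,41.56) [heading=97, draw]
  ]
  -- iteration 2/3 --
  RT 68: heading 97 -> 29
  RT 60: heading 29 -> 329
  REPEAT 2 [
    -- iteration 1/2 --
    PD: pen down
    FD 18: (2.441,41.56) -> (17.87,32.289) [heading=329, draw]
    -- iteration 2/2 --
    PD: pen down
    FD 18: (17.87,32.289) -> (33.299,23.019) [heading=329, draw]
  ]
  -- iteration 3/3 --
  RT 68: heading 329 -> 261
  RT 60: heading 261 -> 201
  REPEAT 2 [
    -- iteration 1/2 --
    PD: pen down
    FD 18: (33.299,23.019) -> (16.495,16.568) [heading=201, draw]
    -- iteration 2/2 --
    PD: pen down
    FD 18: (16.495,16.568) -> (-0.31,10.117) [heading=201, draw]
  ]
]
BK 18: (-0.31,10.117) -> (16.495,16.568) [heading=201, draw]
FD 8: (16.495,16.568) -> (9.026,13.701) [heading=201, draw]
FD 17: (9.026,13.701) -> (-6.845,7.609) [heading=201, draw]
Final: pos=(-6.845,7.609), heading=201, 9 segment(s) drawn
Segments drawn: 9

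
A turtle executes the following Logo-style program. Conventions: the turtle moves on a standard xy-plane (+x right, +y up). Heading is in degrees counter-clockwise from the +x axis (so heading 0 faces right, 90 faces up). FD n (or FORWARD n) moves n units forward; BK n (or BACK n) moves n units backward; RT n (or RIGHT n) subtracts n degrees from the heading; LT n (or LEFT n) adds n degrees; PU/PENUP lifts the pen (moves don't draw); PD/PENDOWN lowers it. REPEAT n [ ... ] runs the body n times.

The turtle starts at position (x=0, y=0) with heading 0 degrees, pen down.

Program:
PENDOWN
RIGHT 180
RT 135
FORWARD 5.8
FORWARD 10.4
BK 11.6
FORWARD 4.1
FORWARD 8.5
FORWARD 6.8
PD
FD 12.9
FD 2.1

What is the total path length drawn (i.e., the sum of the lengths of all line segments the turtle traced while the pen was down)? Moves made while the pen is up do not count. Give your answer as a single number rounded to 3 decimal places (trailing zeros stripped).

Answer: 62.2

Derivation:
Executing turtle program step by step:
Start: pos=(0,0), heading=0, pen down
PD: pen down
RT 180: heading 0 -> 180
RT 135: heading 180 -> 45
FD 5.8: (0,0) -> (4.101,4.101) [heading=45, draw]
FD 10.4: (4.101,4.101) -> (11.455,11.455) [heading=45, draw]
BK 11.6: (11.455,11.455) -> (3.253,3.253) [heading=45, draw]
FD 4.1: (3.253,3.253) -> (6.152,6.152) [heading=45, draw]
FD 8.5: (6.152,6.152) -> (12.162,12.162) [heading=45, draw]
FD 6.8: (12.162,12.162) -> (16.971,16.971) [heading=45, draw]
PD: pen down
FD 12.9: (16.971,16.971) -> (26.092,26.092) [heading=45, draw]
FD 2.1: (26.092,26.092) -> (27.577,27.577) [heading=45, draw]
Final: pos=(27.577,27.577), heading=45, 8 segment(s) drawn

Segment lengths:
  seg 1: (0,0) -> (4.101,4.101), length = 5.8
  seg 2: (4.101,4.101) -> (11.455,11.455), length = 10.4
  seg 3: (11.455,11.455) -> (3.253,3.253), length = 11.6
  seg 4: (3.253,3.253) -> (6.152,6.152), length = 4.1
  seg 5: (6.152,6.152) -> (12.162,12.162), length = 8.5
  seg 6: (12.162,12.162) -> (16.971,16.971), length = 6.8
  seg 7: (16.971,16.971) -> (26.092,26.092), length = 12.9
  seg 8: (26.092,26.092) -> (27.577,27.577), length = 2.1
Total = 62.2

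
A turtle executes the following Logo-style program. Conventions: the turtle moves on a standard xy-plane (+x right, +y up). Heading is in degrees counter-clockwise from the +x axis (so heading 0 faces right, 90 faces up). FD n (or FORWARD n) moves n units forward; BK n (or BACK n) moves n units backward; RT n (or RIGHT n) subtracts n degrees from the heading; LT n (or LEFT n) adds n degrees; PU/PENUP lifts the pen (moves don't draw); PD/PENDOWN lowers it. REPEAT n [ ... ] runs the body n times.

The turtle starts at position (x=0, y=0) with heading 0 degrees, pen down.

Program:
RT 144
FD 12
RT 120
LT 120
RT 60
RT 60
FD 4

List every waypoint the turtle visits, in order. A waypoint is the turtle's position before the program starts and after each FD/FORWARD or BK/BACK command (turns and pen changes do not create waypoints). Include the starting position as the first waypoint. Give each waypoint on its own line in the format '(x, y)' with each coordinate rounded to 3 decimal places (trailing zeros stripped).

Answer: (0, 0)
(-9.708, -7.053)
(-10.126, -3.075)

Derivation:
Executing turtle program step by step:
Start: pos=(0,0), heading=0, pen down
RT 144: heading 0 -> 216
FD 12: (0,0) -> (-9.708,-7.053) [heading=216, draw]
RT 120: heading 216 -> 96
LT 120: heading 96 -> 216
RT 60: heading 216 -> 156
RT 60: heading 156 -> 96
FD 4: (-9.708,-7.053) -> (-10.126,-3.075) [heading=96, draw]
Final: pos=(-10.126,-3.075), heading=96, 2 segment(s) drawn
Waypoints (3 total):
(0, 0)
(-9.708, -7.053)
(-10.126, -3.075)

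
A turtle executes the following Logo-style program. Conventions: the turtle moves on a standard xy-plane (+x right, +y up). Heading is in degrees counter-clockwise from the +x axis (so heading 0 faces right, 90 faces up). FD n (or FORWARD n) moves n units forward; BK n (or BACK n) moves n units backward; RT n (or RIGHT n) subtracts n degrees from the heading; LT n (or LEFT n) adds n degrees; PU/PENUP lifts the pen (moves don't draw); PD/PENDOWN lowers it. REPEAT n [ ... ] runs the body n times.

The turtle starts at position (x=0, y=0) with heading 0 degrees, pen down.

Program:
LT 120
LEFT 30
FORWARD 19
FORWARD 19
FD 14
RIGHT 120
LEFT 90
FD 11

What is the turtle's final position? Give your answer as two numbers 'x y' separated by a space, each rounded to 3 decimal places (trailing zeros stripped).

Answer: -50.533 35.526

Derivation:
Executing turtle program step by step:
Start: pos=(0,0), heading=0, pen down
LT 120: heading 0 -> 120
LT 30: heading 120 -> 150
FD 19: (0,0) -> (-16.454,9.5) [heading=150, draw]
FD 19: (-16.454,9.5) -> (-32.909,19) [heading=150, draw]
FD 14: (-32.909,19) -> (-45.033,26) [heading=150, draw]
RT 120: heading 150 -> 30
LT 90: heading 30 -> 120
FD 11: (-45.033,26) -> (-50.533,35.526) [heading=120, draw]
Final: pos=(-50.533,35.526), heading=120, 4 segment(s) drawn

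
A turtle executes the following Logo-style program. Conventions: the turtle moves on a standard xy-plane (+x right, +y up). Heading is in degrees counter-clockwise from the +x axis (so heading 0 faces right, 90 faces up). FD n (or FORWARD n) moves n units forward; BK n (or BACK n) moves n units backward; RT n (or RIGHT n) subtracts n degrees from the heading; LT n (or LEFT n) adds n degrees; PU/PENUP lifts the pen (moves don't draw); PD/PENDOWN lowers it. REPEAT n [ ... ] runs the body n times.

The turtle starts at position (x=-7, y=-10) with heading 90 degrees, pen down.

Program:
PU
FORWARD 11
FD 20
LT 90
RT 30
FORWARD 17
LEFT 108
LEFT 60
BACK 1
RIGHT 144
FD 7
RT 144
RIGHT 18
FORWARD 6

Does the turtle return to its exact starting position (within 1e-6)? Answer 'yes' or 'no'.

Executing turtle program step by step:
Start: pos=(-7,-10), heading=90, pen down
PU: pen up
FD 11: (-7,-10) -> (-7,1) [heading=90, move]
FD 20: (-7,1) -> (-7,21) [heading=90, move]
LT 90: heading 90 -> 180
RT 30: heading 180 -> 150
FD 17: (-7,21) -> (-21.722,29.5) [heading=150, move]
LT 108: heading 150 -> 258
LT 60: heading 258 -> 318
BK 1: (-21.722,29.5) -> (-22.466,30.169) [heading=318, move]
RT 144: heading 318 -> 174
FD 7: (-22.466,30.169) -> (-29.427,30.901) [heading=174, move]
RT 144: heading 174 -> 30
RT 18: heading 30 -> 12
FD 6: (-29.427,30.901) -> (-23.558,32.148) [heading=12, move]
Final: pos=(-23.558,32.148), heading=12, 0 segment(s) drawn

Start position: (-7, -10)
Final position: (-23.558, 32.148)
Distance = 45.284; >= 1e-6 -> NOT closed

Answer: no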